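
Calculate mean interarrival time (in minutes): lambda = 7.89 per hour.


Mean interarrival time = 60/lambda = 60/7.89 = 7.6 minutes

7.6 minutes


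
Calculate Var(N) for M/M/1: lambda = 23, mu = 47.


rho = 23/47; Var(N) = rho/(1-rho)^2 = 1.88

1.88


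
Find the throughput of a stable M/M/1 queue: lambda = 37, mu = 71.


For a stable queue (lambda < mu), throughput = lambda = 37 per hour

37 per hour


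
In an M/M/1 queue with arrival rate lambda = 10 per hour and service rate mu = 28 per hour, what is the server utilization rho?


rho = lambda/mu = 10/28 = 0.3571

0.3571


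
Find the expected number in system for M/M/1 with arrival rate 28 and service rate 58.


rho = 28/58; L = rho/(1-rho) = 0.93

0.93


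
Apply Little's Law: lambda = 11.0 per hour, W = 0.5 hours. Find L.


L = lambda * W = 11.0 * 0.5 = 5.5

5.5


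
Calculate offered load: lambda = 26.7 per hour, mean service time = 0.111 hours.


Offered load a = lambda * E[S] = 26.7 * 0.111 = 2.96 Erlangs

2.96 Erlangs


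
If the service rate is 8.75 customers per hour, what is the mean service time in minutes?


Mean service time = 60/mu = 60/8.75 = 6.86 minutes

6.86 minutes


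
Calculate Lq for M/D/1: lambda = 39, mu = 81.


M/D/1: Lq = rho^2 / (2*(1-rho)) where rho = 39/81; Lq = 0.22

0.22


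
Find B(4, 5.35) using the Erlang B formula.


B(N,A) = (A^N/N!) / sum(A^k/k!, k=0..N) with N=4, A=5.35 = 0.425

0.425


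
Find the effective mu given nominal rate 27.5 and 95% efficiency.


Effective rate = mu * efficiency = 27.5 * 0.95 = 26.13 per hour

26.13 per hour


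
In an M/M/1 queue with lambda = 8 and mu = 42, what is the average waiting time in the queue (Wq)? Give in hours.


rho = 8/42; Wq = rho/(mu - lambda) = 0.0056 hours

0.0056 hours


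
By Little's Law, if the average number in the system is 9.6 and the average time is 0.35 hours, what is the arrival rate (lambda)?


lambda = L / W = 9.6 / 0.35 = 27.43 per hour

27.43 per hour


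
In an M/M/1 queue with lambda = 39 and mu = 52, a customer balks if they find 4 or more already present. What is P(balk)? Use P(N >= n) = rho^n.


P(N >= 4) = rho^4 = (39/52)^4 = 0.3164

0.3164


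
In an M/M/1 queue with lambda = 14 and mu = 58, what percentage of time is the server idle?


Idle fraction = (1 - rho) * 100 = (1 - 14/58) * 100 = 75.9%

75.9%


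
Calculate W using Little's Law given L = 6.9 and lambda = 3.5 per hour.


W = L / lambda = 6.9 / 3.5 = 1.9714 hours

1.9714 hours


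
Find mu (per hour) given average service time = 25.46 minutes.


mu = 60 / avg_service_time = 60 / 25.46 = 2.36 per hour

2.36 per hour


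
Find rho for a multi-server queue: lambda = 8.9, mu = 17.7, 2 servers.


rho = lambda / (c * mu) = 8.9 / (2 * 17.7) = 0.2514

0.2514


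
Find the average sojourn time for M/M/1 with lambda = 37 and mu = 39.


W = 1/(mu - lambda) = 1/(39 - 37) = 0.5 hours

0.5 hours


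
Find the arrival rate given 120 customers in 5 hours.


lambda = total arrivals / time = 120 / 5 = 24.0 per hour

24.0 per hour


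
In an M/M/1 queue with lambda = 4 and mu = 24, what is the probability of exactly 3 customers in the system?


rho = 4/24; P(n) = (1-rho)*rho^n = (1-4/24)*(4/24)^3 = 0.0039

0.0039


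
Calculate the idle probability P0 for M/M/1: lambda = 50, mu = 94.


P0 = 1 - rho = 1 - 50/94 = 0.4681

0.4681


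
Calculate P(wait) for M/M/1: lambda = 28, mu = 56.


P(wait) = rho = lambda/mu = 28/56 = 0.5

0.5


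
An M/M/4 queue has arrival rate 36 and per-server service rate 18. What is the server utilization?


rho = lambda/(c*mu) = 36/(4*18) = 0.5

0.5


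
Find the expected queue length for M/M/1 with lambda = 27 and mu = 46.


rho = 27/46; Lq = rho^2/(1-rho) = 0.83

0.83


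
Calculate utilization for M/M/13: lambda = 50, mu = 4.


rho = lambda/(c*mu) = 50/(13*4) = 0.9615

0.9615


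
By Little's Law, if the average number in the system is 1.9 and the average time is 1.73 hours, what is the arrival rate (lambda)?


lambda = L / W = 1.9 / 1.73 = 1.1 per hour

1.1 per hour


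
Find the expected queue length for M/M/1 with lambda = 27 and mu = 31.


rho = 27/31; Lq = rho^2/(1-rho) = 5.88

5.88


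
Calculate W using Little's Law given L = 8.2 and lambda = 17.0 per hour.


W = L / lambda = 8.2 / 17.0 = 0.4824 hours

0.4824 hours


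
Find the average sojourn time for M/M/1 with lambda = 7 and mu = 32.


W = 1/(mu - lambda) = 1/(32 - 7) = 0.04 hours

0.04 hours


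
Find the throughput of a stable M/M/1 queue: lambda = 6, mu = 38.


For a stable queue (lambda < mu), throughput = lambda = 6 per hour

6 per hour


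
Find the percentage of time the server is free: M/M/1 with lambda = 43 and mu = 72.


Idle fraction = (1 - rho) * 100 = (1 - 43/72) * 100 = 40.3%

40.3%


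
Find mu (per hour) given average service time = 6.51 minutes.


mu = 60 / avg_service_time = 60 / 6.51 = 9.22 per hour

9.22 per hour


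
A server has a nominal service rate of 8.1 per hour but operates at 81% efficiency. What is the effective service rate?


Effective rate = mu * efficiency = 8.1 * 0.81 = 6.56 per hour

6.56 per hour


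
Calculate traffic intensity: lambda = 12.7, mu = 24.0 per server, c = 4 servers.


rho = lambda / (c * mu) = 12.7 / (4 * 24.0) = 0.1323

0.1323


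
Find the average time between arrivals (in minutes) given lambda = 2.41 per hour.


Mean interarrival time = 60/lambda = 60/2.41 = 24.9 minutes

24.9 minutes


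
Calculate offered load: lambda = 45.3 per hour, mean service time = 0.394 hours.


Offered load a = lambda * E[S] = 45.3 * 0.394 = 17.85 Erlangs

17.85 Erlangs


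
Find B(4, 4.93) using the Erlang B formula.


B(N,A) = (A^N/N!) / sum(A^k/k!, k=0..N) with N=4, A=4.93 = 0.3928

0.3928


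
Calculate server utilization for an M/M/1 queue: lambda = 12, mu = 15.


rho = lambda/mu = 12/15 = 0.8

0.8


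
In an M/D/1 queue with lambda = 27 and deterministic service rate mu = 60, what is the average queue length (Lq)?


M/D/1: Lq = rho^2 / (2*(1-rho)) where rho = 27/60; Lq = 0.18

0.18


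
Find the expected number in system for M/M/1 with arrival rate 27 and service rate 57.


rho = 27/57; L = rho/(1-rho) = 0.9

0.9


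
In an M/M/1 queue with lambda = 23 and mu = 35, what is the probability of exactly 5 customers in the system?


rho = 23/35; P(n) = (1-rho)*rho^n = (1-23/35)*(23/35)^5 = 0.042

0.042


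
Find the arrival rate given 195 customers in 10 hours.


lambda = total arrivals / time = 195 / 10 = 19.5 per hour

19.5 per hour


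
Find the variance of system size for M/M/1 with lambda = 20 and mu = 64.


rho = 20/64; Var(N) = rho/(1-rho)^2 = 0.66

0.66


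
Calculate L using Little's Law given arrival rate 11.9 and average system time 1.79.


L = lambda * W = 11.9 * 1.79 = 21.3

21.3


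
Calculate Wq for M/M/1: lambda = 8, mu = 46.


rho = 8/46; Wq = rho/(mu - lambda) = 0.0046 hours

0.0046 hours


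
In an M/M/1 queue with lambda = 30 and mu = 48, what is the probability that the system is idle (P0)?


P0 = 1 - rho = 1 - 30/48 = 0.375

0.375


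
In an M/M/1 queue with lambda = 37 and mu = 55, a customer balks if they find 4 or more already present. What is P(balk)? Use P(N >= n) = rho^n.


P(N >= 4) = rho^4 = (37/55)^4 = 0.2048

0.2048


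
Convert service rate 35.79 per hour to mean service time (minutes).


Mean service time = 60/mu = 60/35.79 = 1.68 minutes

1.68 minutes


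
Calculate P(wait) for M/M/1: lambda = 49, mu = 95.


P(wait) = rho = lambda/mu = 49/95 = 0.5158

0.5158


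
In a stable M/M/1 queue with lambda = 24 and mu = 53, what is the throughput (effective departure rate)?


For a stable queue (lambda < mu), throughput = lambda = 24 per hour

24 per hour


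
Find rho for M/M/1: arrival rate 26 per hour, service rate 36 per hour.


rho = lambda/mu = 26/36 = 0.7222

0.7222


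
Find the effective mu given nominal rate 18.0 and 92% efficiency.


Effective rate = mu * efficiency = 18.0 * 0.92 = 16.56 per hour

16.56 per hour


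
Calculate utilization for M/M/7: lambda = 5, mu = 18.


rho = lambda/(c*mu) = 5/(7*18) = 0.0397

0.0397


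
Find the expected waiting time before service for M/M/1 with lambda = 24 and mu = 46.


rho = 24/46; Wq = rho/(mu - lambda) = 0.0237 hours

0.0237 hours


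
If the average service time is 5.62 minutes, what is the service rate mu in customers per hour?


mu = 60 / avg_service_time = 60 / 5.62 = 10.68 per hour

10.68 per hour


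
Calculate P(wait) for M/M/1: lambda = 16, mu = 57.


P(wait) = rho = lambda/mu = 16/57 = 0.2807

0.2807


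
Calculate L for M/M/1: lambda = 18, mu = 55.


rho = 18/55; L = rho/(1-rho) = 0.49

0.49


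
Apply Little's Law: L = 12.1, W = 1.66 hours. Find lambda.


lambda = L / W = 12.1 / 1.66 = 7.29 per hour

7.29 per hour


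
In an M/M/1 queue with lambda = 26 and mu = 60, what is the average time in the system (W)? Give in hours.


W = 1/(mu - lambda) = 1/(60 - 26) = 0.0294 hours

0.0294 hours


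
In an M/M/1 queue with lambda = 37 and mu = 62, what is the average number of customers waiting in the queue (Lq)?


rho = 37/62; Lq = rho^2/(1-rho) = 0.88

0.88


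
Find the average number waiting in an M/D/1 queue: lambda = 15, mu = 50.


M/D/1: Lq = rho^2 / (2*(1-rho)) where rho = 15/50; Lq = 0.06

0.06


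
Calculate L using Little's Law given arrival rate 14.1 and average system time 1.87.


L = lambda * W = 14.1 * 1.87 = 26.37

26.37


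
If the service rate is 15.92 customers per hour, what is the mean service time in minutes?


Mean service time = 60/mu = 60/15.92 = 3.77 minutes

3.77 minutes


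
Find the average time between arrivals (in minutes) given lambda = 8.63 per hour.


Mean interarrival time = 60/lambda = 60/8.63 = 6.95 minutes

6.95 minutes


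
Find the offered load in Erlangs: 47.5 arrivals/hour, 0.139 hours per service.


Offered load a = lambda * E[S] = 47.5 * 0.139 = 6.6 Erlangs

6.6 Erlangs


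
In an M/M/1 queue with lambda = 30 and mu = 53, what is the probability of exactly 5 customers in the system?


rho = 30/53; P(n) = (1-rho)*rho^n = (1-30/53)*(30/53)^5 = 0.0252

0.0252


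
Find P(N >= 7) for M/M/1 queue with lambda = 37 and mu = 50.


P(N >= 7) = rho^7 = (37/50)^7 = 0.1215

0.1215


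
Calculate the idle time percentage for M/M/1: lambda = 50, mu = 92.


Idle fraction = (1 - rho) * 100 = (1 - 50/92) * 100 = 45.7%

45.7%


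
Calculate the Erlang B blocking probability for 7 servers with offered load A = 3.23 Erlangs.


B(N,A) = (A^N/N!) / sum(A^k/k!, k=0..N) with N=7, A=3.23 = 0.0293

0.0293


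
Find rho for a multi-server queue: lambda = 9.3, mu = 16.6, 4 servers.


rho = lambda / (c * mu) = 9.3 / (4 * 16.6) = 0.1401

0.1401


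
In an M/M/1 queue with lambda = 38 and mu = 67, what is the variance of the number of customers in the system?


rho = 38/67; Var(N) = rho/(1-rho)^2 = 3.03

3.03


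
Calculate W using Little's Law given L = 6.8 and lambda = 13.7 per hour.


W = L / lambda = 6.8 / 13.7 = 0.4964 hours

0.4964 hours


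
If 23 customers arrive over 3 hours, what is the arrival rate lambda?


lambda = total arrivals / time = 23 / 3 = 7.67 per hour

7.67 per hour


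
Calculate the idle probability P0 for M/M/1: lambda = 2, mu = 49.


P0 = 1 - rho = 1 - 2/49 = 0.9592

0.9592


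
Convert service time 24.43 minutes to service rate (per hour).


mu = 60 / avg_service_time = 60 / 24.43 = 2.46 per hour

2.46 per hour


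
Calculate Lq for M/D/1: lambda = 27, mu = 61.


M/D/1: Lq = rho^2 / (2*(1-rho)) where rho = 27/61; Lq = 0.18

0.18


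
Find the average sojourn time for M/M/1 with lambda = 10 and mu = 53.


W = 1/(mu - lambda) = 1/(53 - 10) = 0.0233 hours

0.0233 hours


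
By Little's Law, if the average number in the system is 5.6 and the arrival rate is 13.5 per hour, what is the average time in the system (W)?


W = L / lambda = 5.6 / 13.5 = 0.4148 hours

0.4148 hours


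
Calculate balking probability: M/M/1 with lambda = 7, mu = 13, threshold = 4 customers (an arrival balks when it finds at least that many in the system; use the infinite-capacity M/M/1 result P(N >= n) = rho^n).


P(N >= 4) = rho^4 = (7/13)^4 = 0.0841

0.0841


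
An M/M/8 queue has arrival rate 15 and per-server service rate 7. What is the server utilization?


rho = lambda/(c*mu) = 15/(8*7) = 0.2679

0.2679


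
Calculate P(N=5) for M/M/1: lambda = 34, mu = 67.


rho = 34/67; P(n) = (1-rho)*rho^n = (1-34/67)*(34/67)^5 = 0.0166

0.0166


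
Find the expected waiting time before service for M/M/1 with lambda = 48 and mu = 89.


rho = 48/89; Wq = rho/(mu - lambda) = 0.0132 hours

0.0132 hours


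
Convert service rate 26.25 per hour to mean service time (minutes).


Mean service time = 60/mu = 60/26.25 = 2.29 minutes

2.29 minutes


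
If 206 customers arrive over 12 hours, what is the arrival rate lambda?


lambda = total arrivals / time = 206 / 12 = 17.17 per hour

17.17 per hour


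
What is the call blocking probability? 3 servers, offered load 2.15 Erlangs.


B(N,A) = (A^N/N!) / sum(A^k/k!, k=0..N) with N=3, A=2.15 = 0.2327

0.2327


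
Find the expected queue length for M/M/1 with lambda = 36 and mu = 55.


rho = 36/55; Lq = rho^2/(1-rho) = 1.24

1.24


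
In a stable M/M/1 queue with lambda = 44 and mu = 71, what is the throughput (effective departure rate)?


For a stable queue (lambda < mu), throughput = lambda = 44 per hour

44 per hour


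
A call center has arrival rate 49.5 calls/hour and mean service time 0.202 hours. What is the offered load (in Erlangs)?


Offered load a = lambda * E[S] = 49.5 * 0.202 = 10.0 Erlangs

10.0 Erlangs


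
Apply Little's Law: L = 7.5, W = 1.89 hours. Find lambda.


lambda = L / W = 7.5 / 1.89 = 3.97 per hour

3.97 per hour


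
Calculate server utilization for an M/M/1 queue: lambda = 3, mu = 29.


rho = lambda/mu = 3/29 = 0.1034

0.1034


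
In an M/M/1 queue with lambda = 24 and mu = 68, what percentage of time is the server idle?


Idle fraction = (1 - rho) * 100 = (1 - 24/68) * 100 = 64.7%

64.7%


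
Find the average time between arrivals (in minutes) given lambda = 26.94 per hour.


Mean interarrival time = 60/lambda = 60/26.94 = 2.23 minutes

2.23 minutes


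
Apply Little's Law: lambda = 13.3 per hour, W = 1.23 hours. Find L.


L = lambda * W = 13.3 * 1.23 = 16.36

16.36


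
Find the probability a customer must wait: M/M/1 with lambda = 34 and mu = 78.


P(wait) = rho = lambda/mu = 34/78 = 0.4359

0.4359


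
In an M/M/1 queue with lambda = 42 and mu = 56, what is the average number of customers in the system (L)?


rho = 42/56; L = rho/(1-rho) = 3.0

3.0


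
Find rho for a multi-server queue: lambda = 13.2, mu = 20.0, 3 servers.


rho = lambda / (c * mu) = 13.2 / (3 * 20.0) = 0.22

0.22


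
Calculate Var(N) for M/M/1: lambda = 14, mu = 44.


rho = 14/44; Var(N) = rho/(1-rho)^2 = 0.68

0.68


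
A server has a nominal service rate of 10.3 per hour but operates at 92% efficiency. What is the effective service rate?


Effective rate = mu * efficiency = 10.3 * 0.92 = 9.48 per hour

9.48 per hour


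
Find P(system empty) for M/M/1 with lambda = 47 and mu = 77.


P0 = 1 - rho = 1 - 47/77 = 0.3896

0.3896


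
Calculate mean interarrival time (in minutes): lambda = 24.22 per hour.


Mean interarrival time = 60/lambda = 60/24.22 = 2.48 minutes

2.48 minutes


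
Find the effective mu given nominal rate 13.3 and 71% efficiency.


Effective rate = mu * efficiency = 13.3 * 0.71 = 9.44 per hour

9.44 per hour


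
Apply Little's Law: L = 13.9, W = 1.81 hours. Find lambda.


lambda = L / W = 13.9 / 1.81 = 7.68 per hour

7.68 per hour


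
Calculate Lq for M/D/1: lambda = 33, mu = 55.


M/D/1: Lq = rho^2 / (2*(1-rho)) where rho = 33/55; Lq = 0.45

0.45


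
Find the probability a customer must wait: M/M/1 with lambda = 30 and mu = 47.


P(wait) = rho = lambda/mu = 30/47 = 0.6383

0.6383


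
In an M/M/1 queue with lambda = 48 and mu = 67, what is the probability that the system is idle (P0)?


P0 = 1 - rho = 1 - 48/67 = 0.2836

0.2836


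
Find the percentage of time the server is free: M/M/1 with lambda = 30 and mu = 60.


Idle fraction = (1 - rho) * 100 = (1 - 30/60) * 100 = 50.0%

50.0%


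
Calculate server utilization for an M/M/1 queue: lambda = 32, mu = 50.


rho = lambda/mu = 32/50 = 0.64

0.64


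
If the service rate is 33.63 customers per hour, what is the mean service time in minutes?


Mean service time = 60/mu = 60/33.63 = 1.78 minutes

1.78 minutes


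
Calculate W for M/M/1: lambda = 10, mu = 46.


W = 1/(mu - lambda) = 1/(46 - 10) = 0.0278 hours

0.0278 hours


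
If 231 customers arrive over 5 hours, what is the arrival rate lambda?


lambda = total arrivals / time = 231 / 5 = 46.2 per hour

46.2 per hour


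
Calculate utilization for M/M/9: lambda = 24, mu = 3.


rho = lambda/(c*mu) = 24/(9*3) = 0.8889

0.8889


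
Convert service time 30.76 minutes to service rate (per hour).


mu = 60 / avg_service_time = 60 / 30.76 = 1.95 per hour

1.95 per hour


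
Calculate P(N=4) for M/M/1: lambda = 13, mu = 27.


rho = 13/27; P(n) = (1-rho)*rho^n = (1-13/27)*(13/27)^4 = 0.0279

0.0279


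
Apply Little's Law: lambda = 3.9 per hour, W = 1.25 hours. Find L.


L = lambda * W = 3.9 * 1.25 = 4.88

4.88


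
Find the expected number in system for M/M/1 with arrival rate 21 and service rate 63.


rho = 21/63; L = rho/(1-rho) = 0.5

0.5


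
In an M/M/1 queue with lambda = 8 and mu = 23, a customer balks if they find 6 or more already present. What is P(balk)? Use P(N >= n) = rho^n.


P(N >= 6) = rho^6 = (8/23)^6 = 0.0018

0.0018


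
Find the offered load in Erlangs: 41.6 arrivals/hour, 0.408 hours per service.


Offered load a = lambda * E[S] = 41.6 * 0.408 = 16.97 Erlangs

16.97 Erlangs


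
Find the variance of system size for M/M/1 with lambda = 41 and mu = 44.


rho = 41/44; Var(N) = rho/(1-rho)^2 = 200.44

200.44


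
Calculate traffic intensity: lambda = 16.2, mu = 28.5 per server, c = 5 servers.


rho = lambda / (c * mu) = 16.2 / (5 * 28.5) = 0.1137

0.1137


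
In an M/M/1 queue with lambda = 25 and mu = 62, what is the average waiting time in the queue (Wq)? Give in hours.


rho = 25/62; Wq = rho/(mu - lambda) = 0.0109 hours

0.0109 hours


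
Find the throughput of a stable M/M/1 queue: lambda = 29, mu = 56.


For a stable queue (lambda < mu), throughput = lambda = 29 per hour

29 per hour


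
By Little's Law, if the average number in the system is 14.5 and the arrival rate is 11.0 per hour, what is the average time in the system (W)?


W = L / lambda = 14.5 / 11.0 = 1.3182 hours

1.3182 hours


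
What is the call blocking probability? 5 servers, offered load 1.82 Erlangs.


B(N,A) = (A^N/N!) / sum(A^k/k!, k=0..N) with N=5, A=1.82 = 0.0273

0.0273


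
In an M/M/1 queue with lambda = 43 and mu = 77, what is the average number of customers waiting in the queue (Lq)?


rho = 43/77; Lq = rho^2/(1-rho) = 0.71

0.71


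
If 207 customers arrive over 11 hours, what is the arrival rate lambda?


lambda = total arrivals / time = 207 / 11 = 18.82 per hour

18.82 per hour


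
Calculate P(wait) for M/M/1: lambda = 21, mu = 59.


P(wait) = rho = lambda/mu = 21/59 = 0.3559

0.3559


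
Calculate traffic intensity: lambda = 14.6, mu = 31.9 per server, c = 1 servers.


rho = lambda / (c * mu) = 14.6 / (1 * 31.9) = 0.4577

0.4577


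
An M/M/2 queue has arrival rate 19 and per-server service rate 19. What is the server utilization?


rho = lambda/(c*mu) = 19/(2*19) = 0.5

0.5


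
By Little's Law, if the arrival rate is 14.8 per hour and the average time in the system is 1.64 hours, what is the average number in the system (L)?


L = lambda * W = 14.8 * 1.64 = 24.27

24.27


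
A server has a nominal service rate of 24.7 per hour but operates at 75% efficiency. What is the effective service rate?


Effective rate = mu * efficiency = 24.7 * 0.75 = 18.53 per hour

18.53 per hour


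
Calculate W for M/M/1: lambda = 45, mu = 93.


W = 1/(mu - lambda) = 1/(93 - 45) = 0.0208 hours

0.0208 hours


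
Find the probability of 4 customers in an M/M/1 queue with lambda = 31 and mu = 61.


rho = 31/61; P(n) = (1-rho)*rho^n = (1-31/61)*(31/61)^4 = 0.0328

0.0328


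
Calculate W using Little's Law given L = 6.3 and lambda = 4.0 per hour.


W = L / lambda = 6.3 / 4.0 = 1.575 hours

1.575 hours


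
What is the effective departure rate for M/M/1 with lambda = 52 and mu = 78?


For a stable queue (lambda < mu), throughput = lambda = 52 per hour

52 per hour


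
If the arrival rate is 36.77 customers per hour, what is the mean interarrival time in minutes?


Mean interarrival time = 60/lambda = 60/36.77 = 1.63 minutes

1.63 minutes


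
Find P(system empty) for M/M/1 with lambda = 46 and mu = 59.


P0 = 1 - rho = 1 - 46/59 = 0.2203

0.2203


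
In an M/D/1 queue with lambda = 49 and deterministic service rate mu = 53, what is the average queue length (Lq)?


M/D/1: Lq = rho^2 / (2*(1-rho)) where rho = 49/53; Lq = 5.66

5.66


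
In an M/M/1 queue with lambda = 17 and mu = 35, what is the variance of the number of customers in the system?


rho = 17/35; Var(N) = rho/(1-rho)^2 = 1.84

1.84


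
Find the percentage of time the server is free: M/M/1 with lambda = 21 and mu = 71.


Idle fraction = (1 - rho) * 100 = (1 - 21/71) * 100 = 70.4%

70.4%


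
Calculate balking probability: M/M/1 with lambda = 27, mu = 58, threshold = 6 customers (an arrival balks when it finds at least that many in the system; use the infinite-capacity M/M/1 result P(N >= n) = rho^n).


P(N >= 6) = rho^6 = (27/58)^6 = 0.0102

0.0102


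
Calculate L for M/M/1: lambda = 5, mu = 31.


rho = 5/31; L = rho/(1-rho) = 0.19

0.19


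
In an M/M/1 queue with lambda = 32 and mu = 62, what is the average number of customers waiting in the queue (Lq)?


rho = 32/62; Lq = rho^2/(1-rho) = 0.55

0.55


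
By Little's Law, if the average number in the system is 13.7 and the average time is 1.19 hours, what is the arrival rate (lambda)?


lambda = L / W = 13.7 / 1.19 = 11.51 per hour

11.51 per hour


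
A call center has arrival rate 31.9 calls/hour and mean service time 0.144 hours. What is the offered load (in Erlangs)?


Offered load a = lambda * E[S] = 31.9 * 0.144 = 4.59 Erlangs

4.59 Erlangs


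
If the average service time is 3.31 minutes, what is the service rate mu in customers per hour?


mu = 60 / avg_service_time = 60 / 3.31 = 18.13 per hour

18.13 per hour


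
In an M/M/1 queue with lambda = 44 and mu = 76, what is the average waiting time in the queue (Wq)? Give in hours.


rho = 44/76; Wq = rho/(mu - lambda) = 0.0181 hours

0.0181 hours


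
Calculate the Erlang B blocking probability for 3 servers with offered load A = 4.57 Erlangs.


B(N,A) = (A^N/N!) / sum(A^k/k!, k=0..N) with N=3, A=4.57 = 0.4984

0.4984


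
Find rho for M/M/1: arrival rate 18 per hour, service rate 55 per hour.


rho = lambda/mu = 18/55 = 0.3273

0.3273


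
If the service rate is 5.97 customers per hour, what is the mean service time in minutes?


Mean service time = 60/mu = 60/5.97 = 10.05 minutes

10.05 minutes


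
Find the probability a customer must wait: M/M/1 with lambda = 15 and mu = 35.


P(wait) = rho = lambda/mu = 15/35 = 0.4286

0.4286


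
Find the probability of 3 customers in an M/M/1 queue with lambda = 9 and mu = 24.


rho = 9/24; P(n) = (1-rho)*rho^n = (1-9/24)*(9/24)^3 = 0.033

0.033


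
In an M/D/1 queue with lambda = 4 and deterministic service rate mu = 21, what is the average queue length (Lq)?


M/D/1: Lq = rho^2 / (2*(1-rho)) where rho = 4/21; Lq = 0.02

0.02


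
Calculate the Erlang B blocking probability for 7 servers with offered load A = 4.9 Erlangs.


B(N,A) = (A^N/N!) / sum(A^k/k!, k=0..N) with N=7, A=4.9 = 0.1143

0.1143


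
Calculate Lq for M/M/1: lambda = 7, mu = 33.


rho = 7/33; Lq = rho^2/(1-rho) = 0.06

0.06


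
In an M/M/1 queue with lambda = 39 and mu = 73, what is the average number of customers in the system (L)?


rho = 39/73; L = rho/(1-rho) = 1.15

1.15


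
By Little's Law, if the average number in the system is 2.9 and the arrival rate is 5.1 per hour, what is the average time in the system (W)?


W = L / lambda = 2.9 / 5.1 = 0.5686 hours

0.5686 hours


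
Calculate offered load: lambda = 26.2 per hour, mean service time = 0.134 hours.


Offered load a = lambda * E[S] = 26.2 * 0.134 = 3.51 Erlangs

3.51 Erlangs


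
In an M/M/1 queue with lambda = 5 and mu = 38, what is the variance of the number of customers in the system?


rho = 5/38; Var(N) = rho/(1-rho)^2 = 0.17

0.17


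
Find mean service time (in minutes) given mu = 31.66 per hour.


Mean service time = 60/mu = 60/31.66 = 1.9 minutes

1.9 minutes


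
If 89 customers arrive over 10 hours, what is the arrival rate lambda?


lambda = total arrivals / time = 89 / 10 = 8.9 per hour

8.9 per hour


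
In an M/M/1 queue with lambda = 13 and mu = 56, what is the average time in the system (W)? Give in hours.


W = 1/(mu - lambda) = 1/(56 - 13) = 0.0233 hours

0.0233 hours


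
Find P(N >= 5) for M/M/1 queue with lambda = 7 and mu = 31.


P(N >= 5) = rho^5 = (7/31)^5 = 0.0006

0.0006


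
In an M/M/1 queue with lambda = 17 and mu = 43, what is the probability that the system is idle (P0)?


P0 = 1 - rho = 1 - 17/43 = 0.6047

0.6047


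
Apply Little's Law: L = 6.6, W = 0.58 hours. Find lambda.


lambda = L / W = 6.6 / 0.58 = 11.38 per hour

11.38 per hour


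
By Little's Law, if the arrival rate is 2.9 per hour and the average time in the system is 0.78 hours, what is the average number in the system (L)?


L = lambda * W = 2.9 * 0.78 = 2.26

2.26


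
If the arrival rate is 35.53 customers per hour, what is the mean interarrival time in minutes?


Mean interarrival time = 60/lambda = 60/35.53 = 1.69 minutes

1.69 minutes


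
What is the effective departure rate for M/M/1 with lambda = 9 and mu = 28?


For a stable queue (lambda < mu), throughput = lambda = 9 per hour

9 per hour


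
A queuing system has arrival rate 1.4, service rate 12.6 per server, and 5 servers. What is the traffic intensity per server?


rho = lambda / (c * mu) = 1.4 / (5 * 12.6) = 0.0222

0.0222


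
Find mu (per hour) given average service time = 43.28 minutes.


mu = 60 / avg_service_time = 60 / 43.28 = 1.39 per hour

1.39 per hour


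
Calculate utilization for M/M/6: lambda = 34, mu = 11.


rho = lambda/(c*mu) = 34/(6*11) = 0.5152

0.5152


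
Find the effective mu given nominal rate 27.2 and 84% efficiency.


Effective rate = mu * efficiency = 27.2 * 0.84 = 22.85 per hour

22.85 per hour


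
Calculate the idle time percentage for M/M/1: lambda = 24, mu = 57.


Idle fraction = (1 - rho) * 100 = (1 - 24/57) * 100 = 57.9%

57.9%


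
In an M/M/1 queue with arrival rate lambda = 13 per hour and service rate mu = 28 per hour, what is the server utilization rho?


rho = lambda/mu = 13/28 = 0.4643

0.4643


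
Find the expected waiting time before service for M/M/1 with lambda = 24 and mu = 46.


rho = 24/46; Wq = rho/(mu - lambda) = 0.0237 hours

0.0237 hours


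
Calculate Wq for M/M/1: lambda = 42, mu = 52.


rho = 42/52; Wq = rho/(mu - lambda) = 0.0808 hours

0.0808 hours


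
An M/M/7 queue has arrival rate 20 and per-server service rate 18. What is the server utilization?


rho = lambda/(c*mu) = 20/(7*18) = 0.1587

0.1587


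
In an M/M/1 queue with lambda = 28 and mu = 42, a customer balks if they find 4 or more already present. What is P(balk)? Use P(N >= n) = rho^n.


P(N >= 4) = rho^4 = (28/42)^4 = 0.1975

0.1975


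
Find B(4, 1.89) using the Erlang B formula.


B(N,A) = (A^N/N!) / sum(A^k/k!, k=0..N) with N=4, A=1.89 = 0.084

0.084


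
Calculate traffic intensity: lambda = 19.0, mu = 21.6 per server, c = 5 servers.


rho = lambda / (c * mu) = 19.0 / (5 * 21.6) = 0.1759

0.1759


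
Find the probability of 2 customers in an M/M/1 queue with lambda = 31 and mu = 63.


rho = 31/63; P(n) = (1-rho)*rho^n = (1-31/63)*(31/63)^2 = 0.123

0.123


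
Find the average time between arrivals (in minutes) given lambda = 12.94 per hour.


Mean interarrival time = 60/lambda = 60/12.94 = 4.64 minutes

4.64 minutes


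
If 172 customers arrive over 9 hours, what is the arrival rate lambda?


lambda = total arrivals / time = 172 / 9 = 19.11 per hour

19.11 per hour


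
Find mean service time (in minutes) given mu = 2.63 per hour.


Mean service time = 60/mu = 60/2.63 = 22.81 minutes

22.81 minutes


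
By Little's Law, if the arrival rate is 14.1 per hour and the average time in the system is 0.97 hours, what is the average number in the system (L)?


L = lambda * W = 14.1 * 0.97 = 13.68

13.68


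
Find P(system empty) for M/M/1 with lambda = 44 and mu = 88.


P0 = 1 - rho = 1 - 44/88 = 0.5

0.5


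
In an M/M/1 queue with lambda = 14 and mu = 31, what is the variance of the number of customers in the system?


rho = 14/31; Var(N) = rho/(1-rho)^2 = 1.5

1.5


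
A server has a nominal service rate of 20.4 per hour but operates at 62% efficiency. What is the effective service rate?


Effective rate = mu * efficiency = 20.4 * 0.62 = 12.65 per hour

12.65 per hour


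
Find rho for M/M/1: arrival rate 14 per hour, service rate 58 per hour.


rho = lambda/mu = 14/58 = 0.2414

0.2414


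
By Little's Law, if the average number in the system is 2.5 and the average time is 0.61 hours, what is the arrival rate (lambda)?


lambda = L / W = 2.5 / 0.61 = 4.1 per hour

4.1 per hour


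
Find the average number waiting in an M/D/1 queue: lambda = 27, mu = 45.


M/D/1: Lq = rho^2 / (2*(1-rho)) where rho = 27/45; Lq = 0.45

0.45


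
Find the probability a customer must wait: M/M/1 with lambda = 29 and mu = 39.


P(wait) = rho = lambda/mu = 29/39 = 0.7436

0.7436


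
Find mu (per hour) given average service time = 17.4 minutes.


mu = 60 / avg_service_time = 60 / 17.4 = 3.45 per hour

3.45 per hour


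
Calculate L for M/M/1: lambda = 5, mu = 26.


rho = 5/26; L = rho/(1-rho) = 0.24

0.24


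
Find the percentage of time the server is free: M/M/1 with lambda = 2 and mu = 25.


Idle fraction = (1 - rho) * 100 = (1 - 2/25) * 100 = 92.0%

92.0%


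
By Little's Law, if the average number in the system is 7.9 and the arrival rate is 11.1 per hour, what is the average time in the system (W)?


W = L / lambda = 7.9 / 11.1 = 0.7117 hours

0.7117 hours


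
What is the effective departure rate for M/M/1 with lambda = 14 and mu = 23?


For a stable queue (lambda < mu), throughput = lambda = 14 per hour

14 per hour


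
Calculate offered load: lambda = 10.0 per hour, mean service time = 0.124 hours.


Offered load a = lambda * E[S] = 10.0 * 0.124 = 1.24 Erlangs

1.24 Erlangs


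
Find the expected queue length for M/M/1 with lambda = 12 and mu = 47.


rho = 12/47; Lq = rho^2/(1-rho) = 0.09

0.09


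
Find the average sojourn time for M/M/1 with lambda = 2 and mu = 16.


W = 1/(mu - lambda) = 1/(16 - 2) = 0.0714 hours

0.0714 hours


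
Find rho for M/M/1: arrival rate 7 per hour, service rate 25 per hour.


rho = lambda/mu = 7/25 = 0.28

0.28


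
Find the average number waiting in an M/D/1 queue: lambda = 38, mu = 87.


M/D/1: Lq = rho^2 / (2*(1-rho)) where rho = 38/87; Lq = 0.17

0.17


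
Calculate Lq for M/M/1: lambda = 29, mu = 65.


rho = 29/65; Lq = rho^2/(1-rho) = 0.36

0.36


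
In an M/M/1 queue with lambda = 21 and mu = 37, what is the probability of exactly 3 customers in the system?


rho = 21/37; P(n) = (1-rho)*rho^n = (1-21/37)*(21/37)^3 = 0.0791

0.0791


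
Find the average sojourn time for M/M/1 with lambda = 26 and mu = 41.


W = 1/(mu - lambda) = 1/(41 - 26) = 0.0667 hours

0.0667 hours


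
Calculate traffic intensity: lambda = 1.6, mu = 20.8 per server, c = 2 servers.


rho = lambda / (c * mu) = 1.6 / (2 * 20.8) = 0.0385

0.0385


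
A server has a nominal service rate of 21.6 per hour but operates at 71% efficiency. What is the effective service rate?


Effective rate = mu * efficiency = 21.6 * 0.71 = 15.34 per hour

15.34 per hour


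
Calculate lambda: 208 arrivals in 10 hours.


lambda = total arrivals / time = 208 / 10 = 20.8 per hour

20.8 per hour


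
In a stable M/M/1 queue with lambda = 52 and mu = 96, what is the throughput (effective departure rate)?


For a stable queue (lambda < mu), throughput = lambda = 52 per hour

52 per hour


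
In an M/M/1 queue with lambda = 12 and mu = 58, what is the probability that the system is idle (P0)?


P0 = 1 - rho = 1 - 12/58 = 0.7931

0.7931


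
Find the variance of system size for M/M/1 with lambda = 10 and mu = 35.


rho = 10/35; Var(N) = rho/(1-rho)^2 = 0.56

0.56


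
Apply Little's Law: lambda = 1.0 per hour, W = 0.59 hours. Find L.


L = lambda * W = 1.0 * 0.59 = 0.59

0.59


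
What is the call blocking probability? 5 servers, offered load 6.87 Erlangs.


B(N,A) = (A^N/N!) / sum(A^k/k!, k=0..N) with N=5, A=6.87 = 0.417

0.417


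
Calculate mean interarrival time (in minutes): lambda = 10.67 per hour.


Mean interarrival time = 60/lambda = 60/10.67 = 5.62 minutes

5.62 minutes


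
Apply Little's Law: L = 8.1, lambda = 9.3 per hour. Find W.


W = L / lambda = 8.1 / 9.3 = 0.871 hours

0.871 hours


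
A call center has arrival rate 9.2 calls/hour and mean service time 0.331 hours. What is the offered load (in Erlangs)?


Offered load a = lambda * E[S] = 9.2 * 0.331 = 3.05 Erlangs

3.05 Erlangs


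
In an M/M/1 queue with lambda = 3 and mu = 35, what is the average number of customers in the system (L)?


rho = 3/35; L = rho/(1-rho) = 0.09

0.09


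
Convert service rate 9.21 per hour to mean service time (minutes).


Mean service time = 60/mu = 60/9.21 = 6.51 minutes

6.51 minutes


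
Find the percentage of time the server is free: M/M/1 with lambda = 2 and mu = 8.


Idle fraction = (1 - rho) * 100 = (1 - 2/8) * 100 = 75.0%

75.0%


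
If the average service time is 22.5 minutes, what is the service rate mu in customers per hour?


mu = 60 / avg_service_time = 60 / 22.5 = 2.67 per hour

2.67 per hour


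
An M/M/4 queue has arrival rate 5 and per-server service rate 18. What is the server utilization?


rho = lambda/(c*mu) = 5/(4*18) = 0.0694

0.0694


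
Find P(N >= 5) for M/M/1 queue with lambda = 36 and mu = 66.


P(N >= 5) = rho^5 = (36/66)^5 = 0.0483

0.0483


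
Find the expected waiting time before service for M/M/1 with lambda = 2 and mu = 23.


rho = 2/23; Wq = rho/(mu - lambda) = 0.0041 hours

0.0041 hours


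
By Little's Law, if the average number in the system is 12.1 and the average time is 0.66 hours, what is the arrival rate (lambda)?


lambda = L / W = 12.1 / 0.66 = 18.33 per hour

18.33 per hour


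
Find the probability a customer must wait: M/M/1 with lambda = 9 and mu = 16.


P(wait) = rho = lambda/mu = 9/16 = 0.5625

0.5625


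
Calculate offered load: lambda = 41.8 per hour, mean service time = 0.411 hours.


Offered load a = lambda * E[S] = 41.8 * 0.411 = 17.18 Erlangs

17.18 Erlangs


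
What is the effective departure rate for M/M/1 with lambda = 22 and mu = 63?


For a stable queue (lambda < mu), throughput = lambda = 22 per hour

22 per hour


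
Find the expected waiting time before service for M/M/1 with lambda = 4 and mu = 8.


rho = 4/8; Wq = rho/(mu - lambda) = 0.125 hours

0.125 hours


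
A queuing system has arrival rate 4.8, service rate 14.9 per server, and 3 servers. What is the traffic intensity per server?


rho = lambda / (c * mu) = 4.8 / (3 * 14.9) = 0.1074

0.1074


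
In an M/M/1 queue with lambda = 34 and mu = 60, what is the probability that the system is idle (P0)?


P0 = 1 - rho = 1 - 34/60 = 0.4333

0.4333


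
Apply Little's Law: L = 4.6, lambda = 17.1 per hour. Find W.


W = L / lambda = 4.6 / 17.1 = 0.269 hours

0.269 hours


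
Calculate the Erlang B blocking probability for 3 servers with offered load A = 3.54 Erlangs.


B(N,A) = (A^N/N!) / sum(A^k/k!, k=0..N) with N=3, A=3.54 = 0.4063

0.4063


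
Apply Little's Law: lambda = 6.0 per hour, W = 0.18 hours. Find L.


L = lambda * W = 6.0 * 0.18 = 1.08

1.08


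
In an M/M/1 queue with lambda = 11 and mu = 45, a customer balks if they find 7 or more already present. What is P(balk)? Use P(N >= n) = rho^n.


P(N >= 7) = rho^7 = (11/45)^7 = 0.0001

0.0001


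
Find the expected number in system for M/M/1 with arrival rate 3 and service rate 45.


rho = 3/45; L = rho/(1-rho) = 0.07

0.07


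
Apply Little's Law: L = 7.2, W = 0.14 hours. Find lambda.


lambda = L / W = 7.2 / 0.14 = 51.43 per hour

51.43 per hour


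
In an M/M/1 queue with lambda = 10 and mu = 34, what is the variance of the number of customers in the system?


rho = 10/34; Var(N) = rho/(1-rho)^2 = 0.59

0.59


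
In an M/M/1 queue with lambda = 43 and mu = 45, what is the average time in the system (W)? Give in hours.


W = 1/(mu - lambda) = 1/(45 - 43) = 0.5 hours

0.5 hours


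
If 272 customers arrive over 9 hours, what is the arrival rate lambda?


lambda = total arrivals / time = 272 / 9 = 30.22 per hour

30.22 per hour


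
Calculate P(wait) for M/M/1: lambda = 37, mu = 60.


P(wait) = rho = lambda/mu = 37/60 = 0.6167

0.6167


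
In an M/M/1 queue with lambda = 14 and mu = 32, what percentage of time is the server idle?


Idle fraction = (1 - rho) * 100 = (1 - 14/32) * 100 = 56.3%

56.3%


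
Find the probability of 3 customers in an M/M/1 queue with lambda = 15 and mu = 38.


rho = 15/38; P(n) = (1-rho)*rho^n = (1-15/38)*(15/38)^3 = 0.0372

0.0372


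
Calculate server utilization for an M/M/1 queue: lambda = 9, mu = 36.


rho = lambda/mu = 9/36 = 0.25

0.25


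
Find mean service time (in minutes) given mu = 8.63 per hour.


Mean service time = 60/mu = 60/8.63 = 6.95 minutes

6.95 minutes


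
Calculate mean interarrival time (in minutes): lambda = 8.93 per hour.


Mean interarrival time = 60/lambda = 60/8.93 = 6.72 minutes

6.72 minutes


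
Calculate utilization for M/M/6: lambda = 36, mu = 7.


rho = lambda/(c*mu) = 36/(6*7) = 0.8571

0.8571


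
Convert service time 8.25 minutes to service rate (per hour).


mu = 60 / avg_service_time = 60 / 8.25 = 7.27 per hour

7.27 per hour


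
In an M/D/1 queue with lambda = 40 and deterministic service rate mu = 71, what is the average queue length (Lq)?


M/D/1: Lq = rho^2 / (2*(1-rho)) where rho = 40/71; Lq = 0.36

0.36


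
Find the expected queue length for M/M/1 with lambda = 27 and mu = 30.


rho = 27/30; Lq = rho^2/(1-rho) = 8.1

8.1


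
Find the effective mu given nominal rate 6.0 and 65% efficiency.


Effective rate = mu * efficiency = 6.0 * 0.65 = 3.9 per hour

3.9 per hour
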